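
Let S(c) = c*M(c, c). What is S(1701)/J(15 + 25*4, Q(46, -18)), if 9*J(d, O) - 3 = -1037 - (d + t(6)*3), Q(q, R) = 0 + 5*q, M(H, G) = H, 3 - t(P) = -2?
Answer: -8680203/388 ≈ -22372.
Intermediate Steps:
t(P) = 5 (t(P) = 3 - 1*(-2) = 3 + 2 = 5)
Q(q, R) = 5*q
S(c) = c**2 (S(c) = c*c = c**2)
J(d, O) = -1049/9 - d/9 (J(d, O) = 1/3 + (-1037 - (d + 5*3))/9 = 1/3 + (-1037 - (d + 15))/9 = 1/3 + (-1037 - (15 + d))/9 = 1/3 + (-1037 + (-15 - d))/9 = 1/3 + (-1052 - d)/9 = 1/3 + (-1052/9 - d/9) = -1049/9 - d/9)
S(1701)/J(15 + 25*4, Q(46, -18)) = 1701**2/(-1049/9 - (15 + 25*4)/9) = 2893401/(-1049/9 - (15 + 100)/9) = 2893401/(-1049/9 - 1/9*115) = 2893401/(-1049/9 - 115/9) = 2893401/(-388/3) = 2893401*(-3/388) = -8680203/388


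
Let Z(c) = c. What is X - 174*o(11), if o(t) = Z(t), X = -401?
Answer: -2315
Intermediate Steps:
o(t) = t
X - 174*o(11) = -401 - 174*11 = -401 - 1914 = -2315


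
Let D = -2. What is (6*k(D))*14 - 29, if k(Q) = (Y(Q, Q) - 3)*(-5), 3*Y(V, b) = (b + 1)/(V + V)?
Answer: 1196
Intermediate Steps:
Y(V, b) = (1 + b)/(6*V) (Y(V, b) = ((b + 1)/(V + V))/3 = ((1 + b)/((2*V)))/3 = ((1 + b)*(1/(2*V)))/3 = ((1 + b)/(2*V))/3 = (1 + b)/(6*V))
k(Q) = 15 - 5*(1 + Q)/(6*Q) (k(Q) = ((1 + Q)/(6*Q) - 3)*(-5) = (-3 + (1 + Q)/(6*Q))*(-5) = 15 - 5*(1 + Q)/(6*Q))
(6*k(D))*14 - 29 = (6*((⅚)*(-1 + 17*(-2))/(-2)))*14 - 29 = (6*((⅚)*(-½)*(-1 - 34)))*14 - 29 = (6*((⅚)*(-½)*(-35)))*14 - 29 = (6*(175/12))*14 - 29 = (175/2)*14 - 29 = 1225 - 29 = 1196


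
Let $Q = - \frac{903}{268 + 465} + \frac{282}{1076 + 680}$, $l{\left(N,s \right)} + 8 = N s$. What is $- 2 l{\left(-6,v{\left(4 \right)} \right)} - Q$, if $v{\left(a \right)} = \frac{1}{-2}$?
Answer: $\frac{7125221}{643574} \approx 11.071$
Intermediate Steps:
$v{\left(a \right)} = - \frac{1}{2}$
$l{\left(N,s \right)} = -8 + N s$
$Q = - \frac{689481}{643574}$ ($Q = - \frac{903}{733} + \frac{282}{1756} = \left(-903\right) \frac{1}{733} + 282 \cdot \frac{1}{1756} = - \frac{903}{733} + \frac{141}{878} = - \frac{689481}{643574} \approx -1.0713$)
$- 2 l{\left(-6,v{\left(4 \right)} \right)} - Q = - 2 \left(-8 - -3\right) - - \frac{689481}{643574} = - 2 \left(-8 + 3\right) + \frac{689481}{643574} = \left(-2\right) \left(-5\right) + \frac{689481}{643574} = 10 + \frac{689481}{643574} = \frac{7125221}{643574}$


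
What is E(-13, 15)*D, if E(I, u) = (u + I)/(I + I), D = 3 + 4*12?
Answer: -51/13 ≈ -3.9231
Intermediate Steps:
D = 51 (D = 3 + 48 = 51)
E(I, u) = (I + u)/(2*I) (E(I, u) = (I + u)/((2*I)) = (I + u)*(1/(2*I)) = (I + u)/(2*I))
E(-13, 15)*D = ((½)*(-13 + 15)/(-13))*51 = ((½)*(-1/13)*2)*51 = -1/13*51 = -51/13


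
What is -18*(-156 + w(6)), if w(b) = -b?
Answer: 2916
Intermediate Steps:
-18*(-156 + w(6)) = -18*(-156 - 1*6) = -18*(-156 - 6) = -18*(-162) = 2916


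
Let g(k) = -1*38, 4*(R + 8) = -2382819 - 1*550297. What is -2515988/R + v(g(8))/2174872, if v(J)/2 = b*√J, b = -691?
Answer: 2515988/733287 - 691*I*√38/1087436 ≈ 3.4311 - 0.0039171*I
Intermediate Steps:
R = -733287 (R = -8 + (-2382819 - 1*550297)/4 = -8 + (-2382819 - 550297)/4 = -8 + (¼)*(-2933116) = -8 - 733279 = -733287)
g(k) = -38
v(J) = -1382*√J (v(J) = 2*(-691*√J) = -1382*√J)
-2515988/R + v(g(8))/2174872 = -2515988/(-733287) - 1382*I*√38/2174872 = -2515988*(-1/733287) - 1382*I*√38*(1/2174872) = 2515988/733287 - 1382*I*√38*(1/2174872) = 2515988/733287 - 691*I*√38/1087436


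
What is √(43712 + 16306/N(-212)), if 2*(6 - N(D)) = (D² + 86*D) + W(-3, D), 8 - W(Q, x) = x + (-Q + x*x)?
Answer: 2*√394605439627/6009 ≈ 209.08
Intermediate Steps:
W(Q, x) = 8 + Q - x - x² (W(Q, x) = 8 - (x + (-Q + x*x)) = 8 - (x + (-Q + x²)) = 8 - (x + (x² - Q)) = 8 - (x + x² - Q) = 8 + (Q - x - x²) = 8 + Q - x - x²)
N(D) = 7/2 - 85*D/2 (N(D) = 6 - ((D² + 86*D) + (8 - 3 - D - D²))/2 = 6 - ((D² + 86*D) + (5 - D - D²))/2 = 6 - (5 + 85*D)/2 = 6 + (-5/2 - 85*D/2) = 7/2 - 85*D/2)
√(43712 + 16306/N(-212)) = √(43712 + 16306/(7/2 - 85/2*(-212))) = √(43712 + 16306/(7/2 + 9010)) = √(43712 + 16306/(18027/2)) = √(43712 + 16306*(2/18027)) = √(43712 + 32612/18027) = √(788028836/18027) = 2*√394605439627/6009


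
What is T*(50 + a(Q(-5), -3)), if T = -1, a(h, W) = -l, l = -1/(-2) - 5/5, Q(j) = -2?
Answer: -101/2 ≈ -50.500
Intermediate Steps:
l = -½ (l = -1*(-½) - 5*⅕ = ½ - 1 = -½ ≈ -0.50000)
a(h, W) = ½ (a(h, W) = -1*(-½) = ½)
T*(50 + a(Q(-5), -3)) = -(50 + ½) = -1*101/2 = -101/2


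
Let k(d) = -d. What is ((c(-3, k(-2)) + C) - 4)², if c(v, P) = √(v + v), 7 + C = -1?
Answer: (12 - I*√6)² ≈ 138.0 - 58.788*I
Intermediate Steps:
C = -8 (C = -7 - 1 = -8)
c(v, P) = √2*√v (c(v, P) = √(2*v) = √2*√v)
((c(-3, k(-2)) + C) - 4)² = ((√2*√(-3) - 8) - 4)² = ((√2*(I*√3) - 8) - 4)² = ((I*√6 - 8) - 4)² = ((-8 + I*√6) - 4)² = (-12 + I*√6)²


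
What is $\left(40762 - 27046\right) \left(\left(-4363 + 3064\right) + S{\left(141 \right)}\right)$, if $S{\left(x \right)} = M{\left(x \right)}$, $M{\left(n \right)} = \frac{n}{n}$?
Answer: $-17803368$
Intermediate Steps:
$M{\left(n \right)} = 1$
$S{\left(x \right)} = 1$
$\left(40762 - 27046\right) \left(\left(-4363 + 3064\right) + S{\left(141 \right)}\right) = \left(40762 - 27046\right) \left(\left(-4363 + 3064\right) + 1\right) = 13716 \left(-1299 + 1\right) = 13716 \left(-1298\right) = -17803368$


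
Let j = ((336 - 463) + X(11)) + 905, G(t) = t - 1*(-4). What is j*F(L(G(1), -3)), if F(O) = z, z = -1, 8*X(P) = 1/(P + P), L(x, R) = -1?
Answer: -136929/176 ≈ -778.01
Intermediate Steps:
G(t) = 4 + t (G(t) = t + 4 = 4 + t)
X(P) = 1/(16*P) (X(P) = 1/(8*(P + P)) = 1/(8*((2*P))) = (1/(2*P))/8 = 1/(16*P))
j = 136929/176 (j = ((336 - 463) + (1/16)/11) + 905 = (-127 + (1/16)*(1/11)) + 905 = (-127 + 1/176) + 905 = -22351/176 + 905 = 136929/176 ≈ 778.01)
F(O) = -1
j*F(L(G(1), -3)) = (136929/176)*(-1) = -136929/176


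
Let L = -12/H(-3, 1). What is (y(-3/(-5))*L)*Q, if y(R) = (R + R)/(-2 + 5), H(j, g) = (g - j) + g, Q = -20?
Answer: 96/5 ≈ 19.200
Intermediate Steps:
H(j, g) = -j + 2*g
y(R) = 2*R/3 (y(R) = (2*R)/3 = (2*R)*(⅓) = 2*R/3)
L = -12/5 (L = -12/(-1*(-3) + 2*1) = -12/(3 + 2) = -12/5 ≈ -2.4000)
(y(-3/(-5))*L)*Q = ((2*(-3/(-5))/3)*(-12/5))*(-20) = ((2*(-3*(-⅕))/3)*(-12/5))*(-20) = (((⅔)*(⅗))*(-12/5))*(-20) = ((⅖)*(-12/5))*(-20) = -24/25*(-20) = 96/5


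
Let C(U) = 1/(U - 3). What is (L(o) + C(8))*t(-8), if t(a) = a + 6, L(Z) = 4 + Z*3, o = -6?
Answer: 138/5 ≈ 27.600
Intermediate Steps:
L(Z) = 4 + 3*Z
t(a) = 6 + a
C(U) = 1/(-3 + U)
(L(o) + C(8))*t(-8) = ((4 + 3*(-6)) + 1/(-3 + 8))*(6 - 8) = ((4 - 18) + 1/5)*(-2) = (-14 + ⅕)*(-2) = -69/5*(-2) = 138/5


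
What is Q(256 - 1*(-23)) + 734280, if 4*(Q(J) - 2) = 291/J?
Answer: 273153001/372 ≈ 7.3428e+5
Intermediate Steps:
Q(J) = 2 + 291/(4*J) (Q(J) = 2 + (291/J)/4 = 2 + 291/(4*J))
Q(256 - 1*(-23)) + 734280 = (2 + 291/(4*(256 - 1*(-23)))) + 734280 = (2 + 291/(4*(256 + 23))) + 734280 = (2 + (291/4)/279) + 734280 = (2 + (291/4)*(1/279)) + 734280 = (2 + 97/372) + 734280 = 841/372 + 734280 = 273153001/372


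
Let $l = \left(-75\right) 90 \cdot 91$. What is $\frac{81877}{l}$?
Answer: $- \frac{81877}{614250} \approx -0.1333$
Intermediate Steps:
$l = -614250$ ($l = \left(-6750\right) 91 = -614250$)
$\frac{81877}{l} = \frac{81877}{-614250} = 81877 \left(- \frac{1}{614250}\right) = - \frac{81877}{614250}$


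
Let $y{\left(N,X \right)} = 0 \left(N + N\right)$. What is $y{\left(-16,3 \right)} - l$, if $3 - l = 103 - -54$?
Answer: $154$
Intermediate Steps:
$l = -154$ ($l = 3 - \left(103 - -54\right) = 3 - \left(103 + 54\right) = 3 - 157 = -154$)
$y{\left(N,X \right)} = 0$ ($y{\left(N,X \right)} = 0 \cdot 2 N = 0$)
$y{\left(-16,3 \right)} - l = 0 - -154 = 0 + 154 = 154$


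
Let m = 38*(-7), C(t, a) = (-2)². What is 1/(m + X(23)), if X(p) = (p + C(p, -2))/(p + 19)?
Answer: -14/3715 ≈ -0.0037685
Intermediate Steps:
C(t, a) = 4
X(p) = (4 + p)/(19 + p) (X(p) = (p + 4)/(p + 19) = (4 + p)/(19 + p))
m = -266
1/(m + X(23)) = 1/(-266 + (4 + 23)/(19 + 23)) = 1/(-266 + 27/42) = 1/(-266 + (1/42)*27) = 1/(-266 + 9/14) = 1/(-3715/14) = -14/3715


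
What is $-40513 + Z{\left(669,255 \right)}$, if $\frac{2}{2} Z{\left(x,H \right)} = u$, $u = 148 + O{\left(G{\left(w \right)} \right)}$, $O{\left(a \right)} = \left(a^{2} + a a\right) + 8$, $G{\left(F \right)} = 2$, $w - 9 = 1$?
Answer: $-40349$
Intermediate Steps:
$w = 10$ ($w = 9 + 1 = 10$)
$O{\left(a \right)} = 8 + 2 a^{2}$ ($O{\left(a \right)} = \left(a^{2} + a^{2}\right) + 8 = 2 a^{2} + 8 = 8 + 2 a^{2}$)
$u = 164$ ($u = 148 + \left(8 + 2 \cdot 2^{2}\right) = 148 + \left(8 + 2 \cdot 4\right) = 148 + \left(8 + 8\right) = 148 + 16 = 164$)
$Z{\left(x,H \right)} = 164$
$-40513 + Z{\left(669,255 \right)} = -40513 + 164 = -40349$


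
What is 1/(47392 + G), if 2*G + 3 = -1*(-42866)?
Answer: 2/137647 ≈ 1.4530e-5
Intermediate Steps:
G = 42863/2 (G = -3/2 + (-1*(-42866))/2 = -3/2 + (½)*42866 = -3/2 + 21433 = 42863/2 ≈ 21432.)
1/(47392 + G) = 1/(47392 + 42863/2) = 1/(137647/2) = 2/137647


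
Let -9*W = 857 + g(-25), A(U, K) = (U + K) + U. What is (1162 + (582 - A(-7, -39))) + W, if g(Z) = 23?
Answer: 15293/9 ≈ 1699.2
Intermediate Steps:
A(U, K) = K + 2*U (A(U, K) = (K + U) + U = K + 2*U)
W = -880/9 (W = -(857 + 23)/9 = -⅑*880 = -880/9 ≈ -97.778)
(1162 + (582 - A(-7, -39))) + W = (1162 + (582 - (-39 + 2*(-7)))) - 880/9 = (1162 + (582 - (-39 - 14))) - 880/9 = (1162 + (582 - 1*(-53))) - 880/9 = (1162 + (582 + 53)) - 880/9 = (1162 + 635) - 880/9 = 1797 - 880/9 = 15293/9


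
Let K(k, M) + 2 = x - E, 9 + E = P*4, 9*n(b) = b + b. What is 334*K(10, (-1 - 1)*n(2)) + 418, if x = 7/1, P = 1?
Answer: 3758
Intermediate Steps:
n(b) = 2*b/9 (n(b) = (b + b)/9 = (2*b)/9 = 2*b/9)
E = -5 (E = -9 + 1*4 = -9 + 4 = -5)
x = 7 (x = 7*1 = 7)
K(k, M) = 10 (K(k, M) = -2 + (7 - 1*(-5)) = -2 + (7 + 5) = -2 + 12 = 10)
334*K(10, (-1 - 1)*n(2)) + 418 = 334*10 + 418 = 3340 + 418 = 3758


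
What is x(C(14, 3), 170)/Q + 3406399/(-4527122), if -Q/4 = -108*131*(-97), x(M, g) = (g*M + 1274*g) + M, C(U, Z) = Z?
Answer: -9840987460261/12425646078864 ≈ -0.79199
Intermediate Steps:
x(M, g) = M + 1274*g + M*g (x(M, g) = (M*g + 1274*g) + M = (1274*g + M*g) + M = M + 1274*g + M*g)
Q = -5489424 (Q = -4*(-108*131)*(-97) = -(-56592)*(-97) = -4*1372356 = -5489424)
x(C(14, 3), 170)/Q + 3406399/(-4527122) = (3 + 1274*170 + 3*170)/(-5489424) + 3406399/(-4527122) = (3 + 216580 + 510)*(-1/5489424) + 3406399*(-1/4527122) = 217093*(-1/5489424) - 3406399/4527122 = -217093/5489424 - 3406399/4527122 = -9840987460261/12425646078864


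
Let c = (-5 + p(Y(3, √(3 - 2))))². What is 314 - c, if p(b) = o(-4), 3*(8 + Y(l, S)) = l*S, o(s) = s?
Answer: 233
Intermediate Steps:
Y(l, S) = -8 + S*l/3 (Y(l, S) = -8 + (l*S)/3 = -8 + (S*l)/3 = -8 + S*l/3)
p(b) = -4
c = 81 (c = (-5 - 4)² = (-9)² = 81)
314 - c = 314 - 1*81 = 314 - 81 = 233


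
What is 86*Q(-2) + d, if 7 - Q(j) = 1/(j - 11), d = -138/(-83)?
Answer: 658490/1079 ≈ 610.28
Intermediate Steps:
d = 138/83 (d = -138*(-1/83) = 138/83 ≈ 1.6627)
Q(j) = 7 - 1/(-11 + j) (Q(j) = 7 - 1/(j - 11) = 7 - 1/(-11 + j))
86*Q(-2) + d = 86*((-78 + 7*(-2))/(-11 - 2)) + 138/83 = 86*((-78 - 14)/(-13)) + 138/83 = 86*(-1/13*(-92)) + 138/83 = 86*(92/13) + 138/83 = 7912/13 + 138/83 = 658490/1079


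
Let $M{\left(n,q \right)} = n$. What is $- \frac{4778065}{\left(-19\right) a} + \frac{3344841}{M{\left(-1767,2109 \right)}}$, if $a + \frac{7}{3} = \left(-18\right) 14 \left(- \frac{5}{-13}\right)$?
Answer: $- \frac{10092640422}{2280019} \approx -4426.6$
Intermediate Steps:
$a = - \frac{3871}{39}$ ($a = - \frac{7}{3} + \left(-18\right) 14 \left(- \frac{5}{-13}\right) = - \frac{7}{3} - 252 \left(\left(-5\right) \left(- \frac{1}{13}\right)\right) = - \frac{7}{3} - \frac{1260}{13} = - \frac{3871}{39} \approx -99.256$)
$- \frac{4778065}{\left(-19\right) a} + \frac{3344841}{M{\left(-1767,2109 \right)}} = - \frac{4778065}{\left(-19\right) \left(- \frac{3871}{39}\right)} + \frac{3344841}{-1767} = - \frac{4778065}{\frac{73549}{39}} + 3344841 \left(- \frac{1}{1767}\right) = \left(-4778065\right) \frac{39}{73549} - \frac{1114947}{589} = - \frac{186344535}{73549} - \frac{1114947}{589} = - \frac{10092640422}{2280019}$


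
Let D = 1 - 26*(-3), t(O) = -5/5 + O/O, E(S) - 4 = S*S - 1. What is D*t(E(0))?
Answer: 0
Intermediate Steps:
E(S) = 3 + S² (E(S) = 4 + (S*S - 1) = 4 + (S² - 1) = 4 + (-1 + S²) = 3 + S²)
t(O) = 0 (t(O) = -5*⅕ + 1 = -1 + 1 = 0)
D = 79 (D = 1 - 13*(-6) = 1 + 78 = 79)
D*t(E(0)) = 79*0 = 0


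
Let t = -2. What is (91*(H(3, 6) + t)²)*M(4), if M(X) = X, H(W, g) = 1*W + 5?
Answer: 13104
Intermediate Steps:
H(W, g) = 5 + W (H(W, g) = W + 5 = 5 + W)
(91*(H(3, 6) + t)²)*M(4) = (91*((5 + 3) - 2)²)*4 = (91*(8 - 2)²)*4 = (91*6²)*4 = (91*36)*4 = 3276*4 = 13104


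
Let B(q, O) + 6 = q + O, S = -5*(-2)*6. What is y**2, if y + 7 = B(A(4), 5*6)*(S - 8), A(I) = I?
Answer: 2099601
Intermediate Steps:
S = 60 (S = 10*6 = 60)
B(q, O) = -6 + O + q (B(q, O) = -6 + (q + O) = -6 + (O + q) = -6 + O + q)
y = 1449 (y = -7 + (-6 + 5*6 + 4)*(60 - 8) = -7 + (-6 + 30 + 4)*52 = -7 + 28*52 = -7 + 1456 = 1449)
y**2 = 1449**2 = 2099601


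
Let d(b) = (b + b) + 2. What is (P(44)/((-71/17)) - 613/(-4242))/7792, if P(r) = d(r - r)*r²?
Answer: -279181885/2346810144 ≈ -0.11896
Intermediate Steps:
d(b) = 2 + 2*b (d(b) = 2*b + 2 = 2 + 2*b)
P(r) = 2*r² (P(r) = (2 + 2*(r - r))*r² = (2 + 2*0)*r² = (2 + 0)*r² = 2*r²)
(P(44)/((-71/17)) - 613/(-4242))/7792 = ((2*44²)/((-71/17)) - 613/(-4242))/7792 = ((2*1936)/(((1/17)*(-71))) - 613*(-1/4242))*(1/7792) = (3872/(-71/17) + 613/4242)*(1/7792) = (3872*(-17/71) + 613/4242)*(1/7792) = (-65824/71 + 613/4242)*(1/7792) = -279181885/301182*1/7792 = -279181885/2346810144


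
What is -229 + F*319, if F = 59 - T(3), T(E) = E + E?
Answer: 16678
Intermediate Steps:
T(E) = 2*E
F = 53 (F = 59 - 2*3 = 59 - 1*6 = 59 - 6 = 53)
-229 + F*319 = -229 + 53*319 = -229 + 16907 = 16678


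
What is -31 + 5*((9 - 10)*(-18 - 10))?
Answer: 109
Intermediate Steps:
-31 + 5*((9 - 10)*(-18 - 10)) = -31 + 5*(-1*(-28)) = -31 + 5*28 = -31 + 140 = 109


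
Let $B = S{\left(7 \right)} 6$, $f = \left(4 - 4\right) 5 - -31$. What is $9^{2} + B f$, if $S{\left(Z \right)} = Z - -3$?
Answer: $1941$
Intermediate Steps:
$S{\left(Z \right)} = 3 + Z$ ($S{\left(Z \right)} = Z + 3 = 3 + Z$)
$f = 31$ ($f = 0 \cdot 5 + 31 = 0 + 31 = 31$)
$B = 60$ ($B = \left(3 + 7\right) 6 = 10 \cdot 6 = 60$)
$9^{2} + B f = 9^{2} + 60 \cdot 31 = 81 + 1860 = 1941$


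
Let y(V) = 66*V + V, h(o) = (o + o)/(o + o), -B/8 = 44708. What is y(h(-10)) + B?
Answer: -357597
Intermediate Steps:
B = -357664 (B = -8*44708 = -357664)
h(o) = 1 (h(o) = (2*o)/((2*o)) = (2*o)*(1/(2*o)) = 1)
y(V) = 67*V
y(h(-10)) + B = 67*1 - 357664 = 67 - 357664 = -357597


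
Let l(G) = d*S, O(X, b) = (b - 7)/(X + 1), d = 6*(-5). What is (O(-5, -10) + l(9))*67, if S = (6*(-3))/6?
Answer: 25259/4 ≈ 6314.8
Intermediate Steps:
S = -3 (S = -18*⅙ = -3)
d = -30
O(X, b) = (-7 + b)/(1 + X)
l(G) = 90 (l(G) = -30*(-3) = 90)
(O(-5, -10) + l(9))*67 = ((-7 - 10)/(1 - 5) + 90)*67 = (-17/(-4) + 90)*67 = (-¼*(-17) + 90)*67 = (17/4 + 90)*67 = (377/4)*67 = 25259/4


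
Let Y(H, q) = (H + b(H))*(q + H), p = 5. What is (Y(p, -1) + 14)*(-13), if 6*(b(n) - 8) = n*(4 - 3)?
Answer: -2704/3 ≈ -901.33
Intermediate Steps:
b(n) = 8 + n/6 (b(n) = 8 + (n*(4 - 3))/6 = 8 + (n*1)/6 = 8 + n/6)
Y(H, q) = (8 + 7*H/6)*(H + q) (Y(H, q) = (H + (8 + H/6))*(q + H) = (8 + 7*H/6)*(H + q))
(Y(p, -1) + 14)*(-13) = ((8*5 + 8*(-1) + (7/6)*5² + (7/6)*5*(-1)) + 14)*(-13) = ((40 - 8 + (7/6)*25 - 35/6) + 14)*(-13) = ((40 - 8 + 175/6 - 35/6) + 14)*(-13) = (166/3 + 14)*(-13) = (208/3)*(-13) = -2704/3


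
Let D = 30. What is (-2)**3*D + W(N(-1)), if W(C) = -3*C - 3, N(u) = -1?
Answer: -240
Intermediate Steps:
W(C) = -3 - 3*C
(-2)**3*D + W(N(-1)) = (-2)**3*30 + (-3 - 3*(-1)) = -8*30 + (-3 + 3) = -240 + 0 = -240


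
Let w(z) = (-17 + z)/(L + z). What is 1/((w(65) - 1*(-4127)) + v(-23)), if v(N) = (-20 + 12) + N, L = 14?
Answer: 79/323632 ≈ 0.00024410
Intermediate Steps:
v(N) = -8 + N
w(z) = (-17 + z)/(14 + z)
1/((w(65) - 1*(-4127)) + v(-23)) = 1/(((-17 + 65)/(14 + 65) - 1*(-4127)) + (-8 - 23)) = 1/((48/79 + 4127) - 31) = 1/(326081/79 - 31) = 1/(323632/79) = 79/323632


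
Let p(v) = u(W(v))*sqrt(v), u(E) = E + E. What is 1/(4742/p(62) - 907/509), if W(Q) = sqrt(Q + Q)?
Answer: 3549265144/1450135846409 + 38085425162*sqrt(2)/1450135846409 ≈ 0.039590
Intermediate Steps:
W(Q) = sqrt(2)*sqrt(Q) (W(Q) = sqrt(2*Q) = sqrt(2)*sqrt(Q))
u(E) = 2*E
p(v) = 2*v*sqrt(2) (p(v) = (2*(sqrt(2)*sqrt(v)))*sqrt(v) = (2*sqrt(2)*sqrt(v))*sqrt(v) = 2*v*sqrt(2))
1/(4742/p(62) - 907/509) = 1/(4742/((2*62*sqrt(2))) - 907/509) = 1/(4742/((124*sqrt(2))) - 907*1/509) = 1/(4742*(sqrt(2)/248) - 907/509) = 1/(2371*sqrt(2)/124 - 907/509) = 1/(-907/509 + 2371*sqrt(2)/124)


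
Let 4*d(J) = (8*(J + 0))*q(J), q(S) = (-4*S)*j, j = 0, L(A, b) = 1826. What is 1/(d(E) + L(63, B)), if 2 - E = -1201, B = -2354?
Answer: 1/1826 ≈ 0.00054764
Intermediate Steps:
E = 1203 (E = 2 - 1*(-1201) = 2 + 1201 = 1203)
q(S) = 0 (q(S) = -4*S*0 = 0)
d(J) = 0 (d(J) = ((8*(J + 0))*0)/4 = ((8*J)*0)/4 = (¼)*0 = 0)
1/(d(E) + L(63, B)) = 1/(0 + 1826) = 1/1826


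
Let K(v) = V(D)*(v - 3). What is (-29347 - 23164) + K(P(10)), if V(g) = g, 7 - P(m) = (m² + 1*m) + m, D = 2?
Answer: -52743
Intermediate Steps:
P(m) = 7 - m² - 2*m (P(m) = 7 - ((m² + 1*m) + m) = 7 - ((m² + m) + m) = 7 - ((m + m²) + m) = 7 - (m² + 2*m) = 7 + (-m² - 2*m) = 7 - m² - 2*m)
K(v) = -6 + 2*v (K(v) = 2*(v - 3) = 2*(-3 + v) = -6 + 2*v)
(-29347 - 23164) + K(P(10)) = (-29347 - 23164) + (-6 + 2*(7 - 1*10² - 2*10)) = -52511 + (-6 + 2*(7 - 1*100 - 20)) = -52511 + (-6 + 2*(7 - 100 - 20)) = -52511 + (-6 + 2*(-113)) = -52511 + (-6 - 226) = -52511 - 232 = -52743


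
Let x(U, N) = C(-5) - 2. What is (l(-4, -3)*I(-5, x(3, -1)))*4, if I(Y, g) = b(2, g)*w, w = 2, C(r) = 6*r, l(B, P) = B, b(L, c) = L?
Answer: -64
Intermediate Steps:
x(U, N) = -32 (x(U, N) = 6*(-5) - 2 = -30 - 2 = -32)
I(Y, g) = 4 (I(Y, g) = 2*2 = 4)
(l(-4, -3)*I(-5, x(3, -1)))*4 = -4*4*4 = -16*4 = -64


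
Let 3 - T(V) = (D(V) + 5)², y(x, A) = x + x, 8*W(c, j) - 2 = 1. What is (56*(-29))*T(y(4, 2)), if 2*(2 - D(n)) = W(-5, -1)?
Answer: 2255939/32 ≈ 70498.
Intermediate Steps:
W(c, j) = 3/8 (W(c, j) = ¼ + (⅛)*1 = ¼ + ⅛ = 3/8)
D(n) = 29/16 (D(n) = 2 - ½*3/8 = 2 - 3/16 = 29/16)
y(x, A) = 2*x
T(V) = -11113/256 (T(V) = 3 - (29/16 + 5)² = 3 - (109/16)² = 3 - 1*11881/256 = 3 - 11881/256 = -11113/256)
(56*(-29))*T(y(4, 2)) = (56*(-29))*(-11113/256) = -1624*(-11113/256) = 2255939/32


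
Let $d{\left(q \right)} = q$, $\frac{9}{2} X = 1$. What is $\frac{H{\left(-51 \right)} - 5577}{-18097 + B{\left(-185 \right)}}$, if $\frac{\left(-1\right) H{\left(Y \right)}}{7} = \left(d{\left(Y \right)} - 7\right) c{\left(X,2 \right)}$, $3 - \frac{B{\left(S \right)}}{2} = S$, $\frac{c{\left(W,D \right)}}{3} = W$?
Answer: $\frac{15919}{53163} \approx 0.29944$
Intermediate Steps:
$X = \frac{2}{9}$ ($X = \frac{2}{9} \cdot 1 = \frac{2}{9} \approx 0.22222$)
$c{\left(W,D \right)} = 3 W$
$B{\left(S \right)} = 6 - 2 S$
$H{\left(Y \right)} = \frac{98}{3} - \frac{14 Y}{3}$ ($H{\left(Y \right)} = - 7 \left(Y - 7\right) 3 \cdot \frac{2}{9} = - 7 \left(-7 + Y\right) \frac{2}{3} = - 7 \left(- \frac{14}{3} + \frac{2 Y}{3}\right) = \frac{98}{3} - \frac{14 Y}{3}$)
$\frac{H{\left(-51 \right)} - 5577}{-18097 + B{\left(-185 \right)}} = \frac{\left(\frac{98}{3} - -238\right) - 5577}{-18097 + \left(6 - -370\right)} = \frac{\left(\frac{98}{3} + 238\right) - 5577}{-18097 + \left(6 + 370\right)} = \frac{\frac{812}{3} - 5577}{-18097 + 376} = - \frac{15919}{3 \left(-17721\right)} = \left(- \frac{15919}{3}\right) \left(- \frac{1}{17721}\right) = \frac{15919}{53163}$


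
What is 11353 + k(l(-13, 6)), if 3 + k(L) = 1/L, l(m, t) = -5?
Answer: 56749/5 ≈ 11350.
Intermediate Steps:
k(L) = -3 + 1/L
11353 + k(l(-13, 6)) = 11353 + (-3 + 1/(-5)) = 11353 + (-3 - 1/5) = 11353 - 16/5 = 56749/5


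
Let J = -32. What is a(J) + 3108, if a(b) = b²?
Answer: 4132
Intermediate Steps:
a(J) + 3108 = (-32)² + 3108 = 1024 + 3108 = 4132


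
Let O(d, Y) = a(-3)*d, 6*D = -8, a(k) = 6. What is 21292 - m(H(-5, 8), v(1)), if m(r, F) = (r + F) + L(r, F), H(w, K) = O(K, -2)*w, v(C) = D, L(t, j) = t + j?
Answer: 65324/3 ≈ 21775.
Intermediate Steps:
D = -4/3 (D = (⅙)*(-8) = -4/3 ≈ -1.3333)
L(t, j) = j + t
v(C) = -4/3
O(d, Y) = 6*d
H(w, K) = 6*K*w (H(w, K) = (6*K)*w = 6*K*w)
m(r, F) = 2*F + 2*r (m(r, F) = (r + F) + (F + r) = (F + r) + (F + r) = 2*F + 2*r)
21292 - m(H(-5, 8), v(1)) = 21292 - (2*(-4/3) + 2*(6*8*(-5))) = 21292 - (-8/3 + 2*(-240)) = 21292 - (-8/3 - 480) = 21292 - 1*(-1448/3) = 21292 + 1448/3 = 65324/3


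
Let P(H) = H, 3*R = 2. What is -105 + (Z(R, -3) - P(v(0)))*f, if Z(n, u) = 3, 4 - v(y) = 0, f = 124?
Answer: -229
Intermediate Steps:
v(y) = 4 (v(y) = 4 - 1*0 = 4 + 0 = 4)
R = ⅔ (R = (⅓)*2 = ⅔ ≈ 0.66667)
-105 + (Z(R, -3) - P(v(0)))*f = -105 + (3 - 1*4)*124 = -105 + (3 - 4)*124 = -105 - 1*124 = -105 - 124 = -229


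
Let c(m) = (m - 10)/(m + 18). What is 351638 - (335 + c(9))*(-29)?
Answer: 9756502/27 ≈ 3.6135e+5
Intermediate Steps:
c(m) = (-10 + m)/(18 + m)
351638 - (335 + c(9))*(-29) = 351638 - (335 + (-10 + 9)/(18 + 9))*(-29) = 351638 - (335 - 1/27)*(-29) = 351638 - 9044*(-29)/27 = 351638 - 1*(-262276/27) = 351638 + 262276/27 = 9756502/27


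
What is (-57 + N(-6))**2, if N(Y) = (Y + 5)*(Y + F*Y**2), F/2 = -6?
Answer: 145161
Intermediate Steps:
F = -12 (F = 2*(-6) = -12)
N(Y) = (5 + Y)*(Y - 12*Y**2) (N(Y) = (Y + 5)*(Y - 12*Y**2) = (5 + Y)*(Y - 12*Y**2))
(-57 + N(-6))**2 = (-57 - 6*(5 - 59*(-6) - 12*(-6)**2))**2 = (-57 - 6*(5 + 354 - 12*36))**2 = (-57 - 6*(5 + 354 - 432))**2 = (-57 - 6*(-73))**2 = (-57 + 438)**2 = 381**2 = 145161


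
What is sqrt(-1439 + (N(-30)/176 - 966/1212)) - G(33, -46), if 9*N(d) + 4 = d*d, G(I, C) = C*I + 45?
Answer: 1473 + I*sqrt(63953046278)/6666 ≈ 1473.0 + 37.937*I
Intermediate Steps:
G(I, C) = 45 + C*I
N(d) = -4/9 + d**2/9 (N(d) = -4/9 + (d*d)/9 = -4/9 + d**2/9)
sqrt(-1439 + (N(-30)/176 - 966/1212)) - G(33, -46) = sqrt(-1439 + ((-4/9 + (1/9)*(-30)**2)/176 - 966/1212)) - (45 - 46*33) = sqrt(-1439 + ((-4/9 + (1/9)*900)*(1/176) - 966*1/1212)) - (45 - 1518) = sqrt(-1439 + ((-4/9 + 100)*(1/176) - 161/202)) - 1*(-1473) = sqrt(-1439 + ((896/9)*(1/176) - 161/202)) + 1473 = sqrt(-1439 + (56/99 - 161/202)) + 1473 = sqrt(-1439 - 4627/19998) + 1473 = sqrt(-28781749/19998) + 1473 = I*sqrt(63953046278)/6666 + 1473 = 1473 + I*sqrt(63953046278)/6666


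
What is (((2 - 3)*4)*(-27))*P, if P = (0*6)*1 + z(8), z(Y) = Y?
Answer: 864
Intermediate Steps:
P = 8 (P = (0*6)*1 + 8 = 0*1 + 8 = 0 + 8 = 8)
(((2 - 3)*4)*(-27))*P = (((2 - 3)*4)*(-27))*8 = (-1*4*(-27))*8 = -4*(-27)*8 = 108*8 = 864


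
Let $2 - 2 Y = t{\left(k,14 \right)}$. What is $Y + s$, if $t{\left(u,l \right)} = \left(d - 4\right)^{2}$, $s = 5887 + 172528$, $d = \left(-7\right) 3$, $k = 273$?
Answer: $\frac{356207}{2} \approx 1.781 \cdot 10^{5}$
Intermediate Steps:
$d = -21$
$s = 178415$
$t{\left(u,l \right)} = 625$ ($t{\left(u,l \right)} = \left(-21 - 4\right)^{2} = \left(-25\right)^{2} = 625$)
$Y = - \frac{623}{2}$ ($Y = 1 - \frac{625}{2} = - \frac{623}{2} \approx -311.5$)
$Y + s = - \frac{623}{2} + 178415 = \frac{356207}{2}$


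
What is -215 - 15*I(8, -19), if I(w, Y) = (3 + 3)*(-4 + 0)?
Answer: 145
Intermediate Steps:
I(w, Y) = -24 (I(w, Y) = 6*(-4) = -24)
-215 - 15*I(8, -19) = -215 - 15*(-24) = -215 + 360 = 145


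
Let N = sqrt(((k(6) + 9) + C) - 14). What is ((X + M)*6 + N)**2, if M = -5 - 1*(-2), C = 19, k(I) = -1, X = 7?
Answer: (24 + sqrt(13))**2 ≈ 762.07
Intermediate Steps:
N = sqrt(13) (N = sqrt(((-1 + 9) + 19) - 14) = sqrt((8 + 19) - 14) = sqrt(27 - 14) = sqrt(13) ≈ 3.6056)
M = -3 (M = -5 + 2 = -3)
((X + M)*6 + N)**2 = ((7 - 3)*6 + sqrt(13))**2 = (4*6 + sqrt(13))**2 = (24 + sqrt(13))**2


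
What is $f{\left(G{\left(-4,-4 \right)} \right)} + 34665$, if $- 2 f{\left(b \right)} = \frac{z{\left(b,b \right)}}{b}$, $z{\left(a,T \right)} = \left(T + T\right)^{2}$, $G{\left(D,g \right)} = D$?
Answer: $34673$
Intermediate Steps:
$z{\left(a,T \right)} = 4 T^{2}$ ($z{\left(a,T \right)} = \left(2 T\right)^{2} = 4 T^{2}$)
$f{\left(b \right)} = - 2 b$ ($f{\left(b \right)} = - \frac{4 b^{2} \frac{1}{b}}{2} = - \frac{4 b}{2} = - 2 b$)
$f{\left(G{\left(-4,-4 \right)} \right)} + 34665 = \left(-2\right) \left(-4\right) + 34665 = 8 + 34665 = 34673$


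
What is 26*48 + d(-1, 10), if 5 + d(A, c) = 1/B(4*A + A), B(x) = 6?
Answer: 7459/6 ≈ 1243.2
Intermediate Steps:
d(A, c) = -29/6 (d(A, c) = -5 + 1/6 = -5 + ⅙ = -29/6)
26*48 + d(-1, 10) = 26*48 - 29/6 = 1248 - 29/6 = 7459/6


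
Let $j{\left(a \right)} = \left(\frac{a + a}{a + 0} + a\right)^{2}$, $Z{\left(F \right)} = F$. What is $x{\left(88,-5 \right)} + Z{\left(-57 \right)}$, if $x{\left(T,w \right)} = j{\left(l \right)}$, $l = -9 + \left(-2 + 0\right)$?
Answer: $24$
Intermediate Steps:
$l = -11$ ($l = -9 - 2 = -11$)
$j{\left(a \right)} = \left(2 + a\right)^{2}$ ($j{\left(a \right)} = \left(\frac{2 a}{a} + a\right)^{2} = \left(2 + a\right)^{2}$)
$x{\left(T,w \right)} = 81$ ($x{\left(T,w \right)} = \left(2 - 11\right)^{2} = \left(-9\right)^{2} = 81$)
$x{\left(88,-5 \right)} + Z{\left(-57 \right)} = 81 - 57 = 24$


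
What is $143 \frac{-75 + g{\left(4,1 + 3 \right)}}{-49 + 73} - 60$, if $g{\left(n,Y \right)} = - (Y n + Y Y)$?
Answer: $- \frac{16741}{24} \approx -697.54$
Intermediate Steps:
$g{\left(n,Y \right)} = - Y^{2} - Y n$ ($g{\left(n,Y \right)} = - (Y n + Y^{2}) = - (Y^{2} + Y n) = - Y^{2} - Y n$)
$143 \frac{-75 + g{\left(4,1 + 3 \right)}}{-49 + 73} - 60 = 143 \frac{-75 - \left(1 + 3\right) \left(\left(1 + 3\right) + 4\right)}{-49 + 73} - 60 = 143 \frac{-75 - 4 \left(4 + 4\right)}{24} - 60 = 143 \left(-75 - 4 \cdot 8\right) \frac{1}{24} - 60 = 143 \left(-75 - 32\right) \frac{1}{24} - 60 = 143 \left(\left(-107\right) \frac{1}{24}\right) - 60 = 143 \left(- \frac{107}{24}\right) - 60 = - \frac{15301}{24} - 60 = - \frac{16741}{24}$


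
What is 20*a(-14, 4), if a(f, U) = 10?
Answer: 200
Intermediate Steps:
20*a(-14, 4) = 20*10 = 200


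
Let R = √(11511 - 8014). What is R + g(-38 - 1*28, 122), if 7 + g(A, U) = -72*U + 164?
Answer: -8627 + √3497 ≈ -8567.9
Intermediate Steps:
g(A, U) = 157 - 72*U (g(A, U) = -7 + (-72*U + 164) = -7 + (164 - 72*U) = 157 - 72*U)
R = √3497 ≈ 59.135
R + g(-38 - 1*28, 122) = √3497 + (157 - 72*122) = √3497 + (157 - 8784) = √3497 - 8627 = -8627 + √3497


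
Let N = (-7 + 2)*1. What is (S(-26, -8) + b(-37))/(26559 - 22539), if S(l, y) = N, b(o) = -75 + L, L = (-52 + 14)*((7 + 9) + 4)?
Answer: -14/67 ≈ -0.20896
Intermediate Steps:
L = -760 (L = -38*(16 + 4) = -38*20 = -760)
N = -5 (N = -5*1 = -5)
b(o) = -835 (b(o) = -75 - 760 = -835)
S(l, y) = -5
(S(-26, -8) + b(-37))/(26559 - 22539) = (-5 - 835)/(26559 - 22539) = -840/4020 = -840*1/4020 = -14/67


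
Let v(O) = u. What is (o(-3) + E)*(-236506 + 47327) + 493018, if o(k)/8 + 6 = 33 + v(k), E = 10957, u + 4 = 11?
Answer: -2123797973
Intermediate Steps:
u = 7 (u = -4 + 11 = 7)
v(O) = 7
o(k) = 272 (o(k) = -48 + 8*(33 + 7) = -48 + 8*40 = -48 + 320 = 272)
(o(-3) + E)*(-236506 + 47327) + 493018 = (272 + 10957)*(-236506 + 47327) + 493018 = 11229*(-189179) + 493018 = -2124290991 + 493018 = -2123797973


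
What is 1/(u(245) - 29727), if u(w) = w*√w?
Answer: -29727/868988404 - 1715*√5/868988404 ≈ -3.8622e-5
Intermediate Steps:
u(w) = w^(3/2)
1/(u(245) - 29727) = 1/(245^(3/2) - 29727) = 1/(1715*√5 - 29727) = 1/(-29727 + 1715*√5)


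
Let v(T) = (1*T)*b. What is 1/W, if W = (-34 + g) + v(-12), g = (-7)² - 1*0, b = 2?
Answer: -⅑ ≈ -0.11111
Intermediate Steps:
v(T) = 2*T (v(T) = (1*T)*2 = T*2 = 2*T)
g = 49 (g = 49 + 0 = 49)
W = -9 (W = (-34 + 49) + 2*(-12) = 15 - 24 = -9)
1/W = 1/(-9) = -⅑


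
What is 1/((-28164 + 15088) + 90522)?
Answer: 1/77446 ≈ 1.2912e-5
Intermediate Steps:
1/((-28164 + 15088) + 90522) = 1/(-13076 + 90522) = 1/77446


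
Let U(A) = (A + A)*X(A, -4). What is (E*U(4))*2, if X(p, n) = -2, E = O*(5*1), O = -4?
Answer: 640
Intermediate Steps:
E = -20 ≈ -20.000
U(A) = -4*A (U(A) = (A + A)*(-2) = (2*A)*(-2) = -4*A)
(E*U(4))*2 = -(-80)*4*2 = -20*(-16)*2 = 320*2 = 640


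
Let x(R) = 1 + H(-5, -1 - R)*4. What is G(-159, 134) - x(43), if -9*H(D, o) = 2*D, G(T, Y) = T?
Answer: -1480/9 ≈ -164.44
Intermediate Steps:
H(D, o) = -2*D/9
x(R) = 49/9 (x(R) = 1 - 2/9*(-5)*4 = 1 + (10/9)*4 = 1 + 40/9 = 49/9)
G(-159, 134) - x(43) = -159 - 1*49/9 = -159 - 49/9 = -1480/9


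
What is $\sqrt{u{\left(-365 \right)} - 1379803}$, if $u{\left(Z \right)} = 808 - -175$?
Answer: $2 i \sqrt{344705} \approx 1174.2 i$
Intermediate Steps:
$u{\left(Z \right)} = 983$ ($u{\left(Z \right)} = 808 + 175 = 983$)
$\sqrt{u{\left(-365 \right)} - 1379803} = \sqrt{983 - 1379803} = \sqrt{-1378820} = 2 i \sqrt{344705}$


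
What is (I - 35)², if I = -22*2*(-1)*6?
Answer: 52441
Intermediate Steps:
I = 264 (I = -(-44)*6 = -22*(-12) = 264)
(I - 35)² = (264 - 35)² = 229² = 52441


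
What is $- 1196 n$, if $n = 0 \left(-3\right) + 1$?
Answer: $-1196$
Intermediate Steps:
$n = 1$ ($n = 0 + 1 = 1$)
$- 1196 n = \left(-1196\right) 1 = -1196$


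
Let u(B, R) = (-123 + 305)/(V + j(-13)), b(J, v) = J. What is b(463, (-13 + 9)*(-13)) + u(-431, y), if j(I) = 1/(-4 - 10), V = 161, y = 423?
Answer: 1045687/2253 ≈ 464.13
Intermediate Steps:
j(I) = -1/14 (j(I) = 1/(-14) = -1/14)
u(B, R) = 2548/2253 (u(B, R) = (-123 + 305)/(161 - 1/14) = 182/(2253/14) = 182*(14/2253) = 2548/2253)
b(463, (-13 + 9)*(-13)) + u(-431, y) = 463 + 2548/2253 = 1045687/2253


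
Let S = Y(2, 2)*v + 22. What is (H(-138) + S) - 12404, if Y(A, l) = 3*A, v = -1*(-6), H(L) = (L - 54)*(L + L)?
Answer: 40646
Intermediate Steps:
H(L) = 2*L*(-54 + L) (H(L) = (-54 + L)*(2*L) = 2*L*(-54 + L))
v = 6
S = 58 (S = (3*2)*6 + 22 = 6*6 + 22 = 36 + 22 = 58)
(H(-138) + S) - 12404 = (2*(-138)*(-54 - 138) + 58) - 12404 = (2*(-138)*(-192) + 58) - 12404 = (52992 + 58) - 12404 = 53050 - 12404 = 40646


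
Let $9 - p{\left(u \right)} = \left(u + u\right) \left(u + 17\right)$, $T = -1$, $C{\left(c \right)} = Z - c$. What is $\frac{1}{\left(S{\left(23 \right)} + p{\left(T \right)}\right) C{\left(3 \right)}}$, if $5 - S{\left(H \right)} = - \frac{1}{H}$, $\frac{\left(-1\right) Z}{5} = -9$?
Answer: $\frac{23}{44478} \approx 0.00051711$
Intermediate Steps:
$Z = 45$ ($Z = \left(-5\right) \left(-9\right) = 45$)
$C{\left(c \right)} = 45 - c$
$p{\left(u \right)} = 9 - 2 u \left(17 + u\right)$ ($p{\left(u \right)} = 9 - \left(u + u\right) \left(u + 17\right) = 9 - 2 u \left(17 + u\right)$)
$S{\left(H \right)} = 5 + \frac{1}{H}$ ($S{\left(H \right)} = 5 - - \frac{1}{H} = 5 + \frac{1}{H}$)
$\frac{1}{\left(S{\left(23 \right)} + p{\left(T \right)}\right) C{\left(3 \right)}} = \frac{1}{\left(\left(5 + \frac{1}{23}\right) - \left(-43 + 2\right)\right) \left(45 - 3\right)} = \frac{1}{\left(\left(5 + \frac{1}{23}\right) + \left(9 + 34 - 2\right)\right) \left(45 - 3\right)} = \frac{1}{\left(\frac{116}{23} + \left(9 + 34 - 2\right)\right) 42} = \frac{1}{\left(\frac{116}{23} + 41\right) 42} = \frac{1}{\frac{1059}{23} \cdot 42} = \frac{1}{\frac{44478}{23}} = \frac{23}{44478}$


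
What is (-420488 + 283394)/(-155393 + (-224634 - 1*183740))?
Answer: 137094/563767 ≈ 0.24318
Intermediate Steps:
(-420488 + 283394)/(-155393 + (-224634 - 1*183740)) = -137094/(-155393 + (-224634 - 183740)) = -137094/(-155393 - 408374) = -137094/(-563767) = -137094*(-1/563767) = 137094/563767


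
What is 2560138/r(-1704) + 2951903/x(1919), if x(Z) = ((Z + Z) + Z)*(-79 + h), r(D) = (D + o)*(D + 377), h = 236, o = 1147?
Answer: 4495844802679/668070046011 ≈ 6.7296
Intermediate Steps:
r(D) = (377 + D)*(1147 + D) (r(D) = (D + 1147)*(D + 377) = (1147 + D)*(377 + D) = (377 + D)*(1147 + D))
x(Z) = 471*Z (x(Z) = ((Z + Z) + Z)*(-79 + 236) = (2*Z + Z)*157 = (3*Z)*157 = 471*Z)
2560138/r(-1704) + 2951903/x(1919) = 2560138/(432419 + (-1704)**2 + 1524*(-1704)) + 2951903/((471*1919)) = 2560138/(432419 + 2903616 - 2596896) + 2951903/903849 = 2560138/739139 + 2951903*(1/903849) = 2560138*(1/739139) + 2951903/903849 = 2560138/739139 + 2951903/903849 = 4495844802679/668070046011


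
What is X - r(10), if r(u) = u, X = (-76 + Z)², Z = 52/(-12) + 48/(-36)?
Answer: 59935/9 ≈ 6659.4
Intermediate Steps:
Z = -17/3 (Z = 52*(-1/12) + 48*(-1/36) = -13/3 - 4/3 = -17/3 ≈ -5.6667)
X = 60025/9 (X = (-76 - 17/3)² = (-245/3)² = 60025/9 ≈ 6669.4)
X - r(10) = 60025/9 - 1*10 = 60025/9 - 10 = 59935/9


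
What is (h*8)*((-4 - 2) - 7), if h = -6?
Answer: 624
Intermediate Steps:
(h*8)*((-4 - 2) - 7) = (-6*8)*((-4 - 2) - 7) = -48*(-6 - 7) = -48*(-13) = 624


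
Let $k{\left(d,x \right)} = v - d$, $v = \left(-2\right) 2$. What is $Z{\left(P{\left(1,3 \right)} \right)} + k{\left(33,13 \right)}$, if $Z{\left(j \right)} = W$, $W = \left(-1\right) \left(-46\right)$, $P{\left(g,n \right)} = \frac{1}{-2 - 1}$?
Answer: $9$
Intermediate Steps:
$P{\left(g,n \right)} = - \frac{1}{3}$ ($P{\left(g,n \right)} = \frac{1}{-3} = - \frac{1}{3}$)
$v = -4$
$W = 46$
$Z{\left(j \right)} = 46$
$k{\left(d,x \right)} = -4 - d$
$Z{\left(P{\left(1,3 \right)} \right)} + k{\left(33,13 \right)} = 46 - 37 = 9$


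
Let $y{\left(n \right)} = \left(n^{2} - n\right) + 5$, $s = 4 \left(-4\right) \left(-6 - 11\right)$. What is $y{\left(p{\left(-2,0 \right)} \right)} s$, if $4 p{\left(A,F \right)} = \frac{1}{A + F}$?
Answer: $\frac{5593}{4} \approx 1398.3$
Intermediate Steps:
$p{\left(A,F \right)} = \frac{1}{4 \left(A + F\right)}$
$s = 272$ ($s = \left(-16\right) \left(-17\right) = 272$)
$y{\left(n \right)} = 5 + n^{2} - n$
$y{\left(p{\left(-2,0 \right)} \right)} s = \left(5 + \left(\frac{1}{4 \left(-2 + 0\right)}\right)^{2} - \frac{1}{4 \left(-2 + 0\right)}\right) 272 = \left(5 + \left(\frac{1}{4 \left(-2\right)}\right)^{2} - \frac{1}{4 \left(-2\right)}\right) 272 = \left(5 + \left(\frac{1}{4} \left(- \frac{1}{2}\right)\right)^{2} - \frac{1}{4} \left(- \frac{1}{2}\right)\right) 272 = \left(5 + \left(- \frac{1}{8}\right)^{2} - - \frac{1}{8}\right) 272 = \left(5 + \frac{1}{64} + \frac{1}{8}\right) 272 = \frac{329}{64} \cdot 272 = \frac{5593}{4}$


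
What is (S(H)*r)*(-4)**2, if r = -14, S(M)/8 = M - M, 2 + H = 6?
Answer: 0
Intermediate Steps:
H = 4 (H = -2 + 6 = 4)
S(M) = 0 (S(M) = 8*(M - M) = 8*0 = 0)
(S(H)*r)*(-4)**2 = (0*(-14))*(-4)**2 = 0*16 = 0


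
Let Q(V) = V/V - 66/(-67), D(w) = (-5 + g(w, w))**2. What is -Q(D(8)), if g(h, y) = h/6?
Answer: -133/67 ≈ -1.9851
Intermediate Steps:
g(h, y) = h/6 (g(h, y) = h*(1/6) = h/6)
D(w) = (-5 + w/6)**2
Q(V) = 133/67 (Q(V) = 1 - 66*(-1/67) = 1 + 66/67 = 133/67)
-Q(D(8)) = -1*133/67 = -133/67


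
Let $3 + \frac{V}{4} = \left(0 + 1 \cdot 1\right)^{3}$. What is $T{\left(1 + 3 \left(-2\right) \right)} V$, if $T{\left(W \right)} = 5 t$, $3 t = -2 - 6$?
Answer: $\frac{320}{3} \approx 106.67$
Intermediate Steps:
$t = - \frac{8}{3}$ ($t = \frac{-2 - 6}{3} = \frac{1}{3} \left(-8\right) = - \frac{8}{3} \approx -2.6667$)
$T{\left(W \right)} = - \frac{40}{3}$ ($T{\left(W \right)} = 5 \left(- \frac{8}{3}\right) = - \frac{40}{3}$)
$V = -8$ ($V = -12 + 4 \left(0 + 1 \cdot 1\right)^{3} = -12 + 4 \left(0 + 1\right)^{3} = -12 + 4 \cdot 1^{3} = -12 + 4 \cdot 1 = -12 + 4 = -8$)
$T{\left(1 + 3 \left(-2\right) \right)} V = \left(- \frac{40}{3}\right) \left(-8\right) = \frac{320}{3}$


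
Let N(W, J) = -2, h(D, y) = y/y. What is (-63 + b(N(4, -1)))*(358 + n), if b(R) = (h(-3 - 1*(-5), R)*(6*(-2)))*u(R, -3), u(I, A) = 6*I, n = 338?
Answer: 56376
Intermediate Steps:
h(D, y) = 1
b(R) = -72*R (b(R) = (1*(6*(-2)))*(6*R) = (1*(-12))*(6*R) = -72*R)
(-63 + b(N(4, -1)))*(358 + n) = (-63 - 72*(-2))*(358 + 338) = (-63 + 144)*696 = 81*696 = 56376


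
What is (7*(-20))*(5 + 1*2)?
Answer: -980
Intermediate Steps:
(7*(-20))*(5 + 1*2) = -140*(5 + 2) = -140*7 = -980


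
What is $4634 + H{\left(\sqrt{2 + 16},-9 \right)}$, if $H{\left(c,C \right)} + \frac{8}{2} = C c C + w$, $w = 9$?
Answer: $4639 + 243 \sqrt{2} \approx 4982.7$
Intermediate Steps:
$H{\left(c,C \right)} = 5 + c C^{2}$ ($H{\left(c,C \right)} = -4 + \left(C c C + 9\right) = -4 + \left(c C^{2} + 9\right) = -4 + \left(9 + c C^{2}\right) = 5 + c C^{2}$)
$4634 + H{\left(\sqrt{2 + 16},-9 \right)} = 4634 + \left(5 + \sqrt{2 + 16} \left(-9\right)^{2}\right) = 4634 + \left(5 + \sqrt{18} \cdot 81\right) = 4634 + \left(5 + 3 \sqrt{2} \cdot 81\right) = 4634 + \left(5 + 243 \sqrt{2}\right) = 4639 + 243 \sqrt{2}$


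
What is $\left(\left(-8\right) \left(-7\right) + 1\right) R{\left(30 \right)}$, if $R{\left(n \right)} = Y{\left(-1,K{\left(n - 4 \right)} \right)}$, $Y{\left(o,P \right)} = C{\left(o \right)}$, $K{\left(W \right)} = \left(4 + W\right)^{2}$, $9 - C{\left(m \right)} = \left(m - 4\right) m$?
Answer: $228$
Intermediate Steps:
$C{\left(m \right)} = 9 - m \left(-4 + m\right)$ ($C{\left(m \right)} = 9 - \left(m - 4\right) m = 9 - \left(-4 + m\right) m = 9 - m \left(-4 + m\right)$)
$Y{\left(o,P \right)} = 9 - o^{2} + 4 o$
$R{\left(n \right)} = 4$ ($R{\left(n \right)} = 9 - \left(-1\right)^{2} + 4 \left(-1\right) = 9 - 1 - 4 = 4$)
$\left(\left(-8\right) \left(-7\right) + 1\right) R{\left(30 \right)} = \left(\left(-8\right) \left(-7\right) + 1\right) 4 = \left(56 + 1\right) 4 = 57 \cdot 4 = 228$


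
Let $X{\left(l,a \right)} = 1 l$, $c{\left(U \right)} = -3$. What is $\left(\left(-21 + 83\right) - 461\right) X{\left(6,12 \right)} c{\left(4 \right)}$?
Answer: $7182$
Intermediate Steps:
$X{\left(l,a \right)} = l$
$\left(\left(-21 + 83\right) - 461\right) X{\left(6,12 \right)} c{\left(4 \right)} = \left(\left(-21 + 83\right) - 461\right) 6 \left(-3\right) = \left(62 - 461\right) \left(-18\right) = \left(-399\right) \left(-18\right) = 7182$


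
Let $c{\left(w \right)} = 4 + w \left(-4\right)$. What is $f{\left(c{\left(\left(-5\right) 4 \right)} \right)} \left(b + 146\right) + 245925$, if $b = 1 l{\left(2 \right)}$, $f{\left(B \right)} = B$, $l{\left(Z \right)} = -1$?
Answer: $258105$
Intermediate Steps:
$c{\left(w \right)} = 4 - 4 w$
$b = -1$ ($b = 1 \left(-1\right) = -1$)
$f{\left(c{\left(\left(-5\right) 4 \right)} \right)} \left(b + 146\right) + 245925 = \left(4 - 4 \left(\left(-5\right) 4\right)\right) \left(-1 + 146\right) + 245925 = \left(4 - -80\right) 145 + 245925 = \left(4 + 80\right) 145 + 245925 = 84 \cdot 145 + 245925 = 12180 + 245925 = 258105$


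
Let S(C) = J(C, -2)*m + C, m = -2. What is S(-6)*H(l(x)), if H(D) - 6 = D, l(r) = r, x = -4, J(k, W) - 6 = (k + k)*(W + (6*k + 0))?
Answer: -1860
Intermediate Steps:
J(k, W) = 6 + 2*k*(W + 6*k) (J(k, W) = 6 + (k + k)*(W + (6*k + 0)) = 6 + (2*k)*(W + 6*k) = 6 + 2*k*(W + 6*k))
H(D) = 6 + D
S(C) = -12 - 24*C² + 9*C (S(C) = (6 + 12*C² + 2*(-2)*C)*(-2) + C = (6 + 12*C² - 4*C)*(-2) + C = (6 - 4*C + 12*C²)*(-2) + C = (-12 - 24*C² + 8*C) + C = -12 - 24*C² + 9*C)
S(-6)*H(l(x)) = (-12 - 24*(-6)² + 9*(-6))*(6 - 4) = (-12 - 24*36 - 54)*2 = (-12 - 864 - 54)*2 = -930*2 = -1860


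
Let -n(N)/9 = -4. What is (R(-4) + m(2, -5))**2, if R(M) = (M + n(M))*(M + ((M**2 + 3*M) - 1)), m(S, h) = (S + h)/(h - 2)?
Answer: 48841/49 ≈ 996.75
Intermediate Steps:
n(N) = 36 (n(N) = -9*(-4) = 36)
m(S, h) = (S + h)/(-2 + h)
R(M) = (36 + M)*(-1 + M**2 + 4*M) (R(M) = (M + 36)*(M + ((M**2 + 3*M) - 1)) = (36 + M)*(M + (-1 + M**2 + 3*M)) = (36 + M)*(-1 + M**2 + 4*M))
(R(-4) + m(2, -5))**2 = ((-36 + (-4)**3 + 40*(-4)**2 + 143*(-4)) + (2 - 5)/(-2 - 5))**2 = ((-36 - 64 + 40*16 - 572) - 3/(-7))**2 = ((-36 - 64 + 640 - 572) - 1/7*(-3))**2 = (-32 + 3/7)**2 = (-221/7)**2 = 48841/49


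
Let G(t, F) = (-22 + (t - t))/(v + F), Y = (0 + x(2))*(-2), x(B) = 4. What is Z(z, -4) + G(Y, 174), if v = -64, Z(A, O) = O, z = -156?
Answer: -21/5 ≈ -4.2000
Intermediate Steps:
Y = -8 (Y = (0 + 4)*(-2) = 4*(-2) = -8)
G(t, F) = -22/(-64 + F) (G(t, F) = (-22 + (t - t))/(-64 + F) = (-22 + 0)/(-64 + F) = -22/(-64 + F))
Z(z, -4) + G(Y, 174) = -4 - 22/(-64 + 174) = -4 - 22/110 = -4 - 22*1/110 = -4 - 1/5 = -21/5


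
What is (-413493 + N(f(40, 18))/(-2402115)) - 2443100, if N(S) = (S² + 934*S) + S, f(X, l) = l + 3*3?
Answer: -2287288306723/800705 ≈ -2.8566e+6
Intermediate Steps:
f(X, l) = 9 + l (f(X, l) = l + 9 = 9 + l)
N(S) = S² + 935*S
(-413493 + N(f(40, 18))/(-2402115)) - 2443100 = (-413493 + ((9 + 18)*(935 + (9 + 18)))/(-2402115)) - 2443100 = (-413493 + (27*(935 + 27))*(-1/2402115)) - 2443100 = (-413493 + (27*962)*(-1/2402115)) - 2443100 = (-413493 + 25974*(-1/2402115)) - 2443100 = (-413493 - 8658/800705) - 2443100 = -331085921223/800705 - 2443100 = -2287288306723/800705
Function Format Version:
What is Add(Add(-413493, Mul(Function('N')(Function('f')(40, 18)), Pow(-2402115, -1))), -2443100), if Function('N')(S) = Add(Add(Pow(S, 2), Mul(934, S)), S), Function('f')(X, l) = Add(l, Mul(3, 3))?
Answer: Rational(-2287288306723, 800705) ≈ -2.8566e+6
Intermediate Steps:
Function('f')(X, l) = Add(9, l) (Function('f')(X, l) = Add(l, 9) = Add(9, l))
Function('N')(S) = Add(Pow(S, 2), Mul(935, S))
Add(Add(-413493, Mul(Function('N')(Function('f')(40, 18)), Pow(-2402115, -1))), -2443100) = Add(Add(-413493, Mul(Mul(Add(9, 18), Add(935, Add(9, 18))), Pow(-2402115, -1))), -2443100) = Add(Add(-413493, Mul(Mul(27, Add(935, 27)), Rational(-1, 2402115))), -2443100) = Add(Add(-413493, Mul(Mul(27, 962), Rational(-1, 2402115))), -2443100) = Add(Add(-413493, Mul(25974, Rational(-1, 2402115))), -2443100) = Add(Add(-413493, Rational(-8658, 800705)), -2443100) = Add(Rational(-331085921223, 800705), -2443100) = Rational(-2287288306723, 800705)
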